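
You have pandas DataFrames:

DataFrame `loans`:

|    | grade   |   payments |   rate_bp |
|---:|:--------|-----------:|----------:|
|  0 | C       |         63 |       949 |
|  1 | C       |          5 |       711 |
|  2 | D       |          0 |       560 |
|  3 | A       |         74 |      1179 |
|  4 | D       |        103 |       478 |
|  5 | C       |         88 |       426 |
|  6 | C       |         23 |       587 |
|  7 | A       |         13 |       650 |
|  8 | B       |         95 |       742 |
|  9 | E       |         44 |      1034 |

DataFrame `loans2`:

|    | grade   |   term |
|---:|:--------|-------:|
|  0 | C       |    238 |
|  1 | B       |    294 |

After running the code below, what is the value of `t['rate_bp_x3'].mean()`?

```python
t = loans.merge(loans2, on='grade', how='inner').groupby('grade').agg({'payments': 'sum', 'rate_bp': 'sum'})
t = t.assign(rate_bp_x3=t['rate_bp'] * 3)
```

5122.5

merge on 'grade' (how='inner') → 5 rows:
  grade  payments  rate_bp  term
0     C        63      949   238
1     C         5      711   238
2     C        88      426   238
3     C        23      587   238
4     B        95      742   294
group by grade: sum(payments), sum(rate_bp):
       payments  rate_bp
grade                   
B            95      742
C           179     2673
add column rate_bp_x3 = t['rate_bp'] * 3:
       payments  rate_bp  rate_bp_x3
grade                               
B            95      742        2226
C           179     2673        8019
Reading off the mean of column 'rate_bp_x3', we get 5122.5.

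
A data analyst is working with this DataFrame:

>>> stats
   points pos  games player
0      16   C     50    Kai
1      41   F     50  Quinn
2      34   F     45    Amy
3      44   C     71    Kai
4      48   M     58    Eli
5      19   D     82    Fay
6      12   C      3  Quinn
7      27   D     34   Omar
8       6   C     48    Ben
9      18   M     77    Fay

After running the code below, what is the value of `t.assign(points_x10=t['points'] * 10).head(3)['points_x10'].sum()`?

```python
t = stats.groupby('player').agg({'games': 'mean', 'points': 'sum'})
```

880

group by player: mean(games), sum(points):
        games  points
player               
Amy      45.0      34
Ben      48.0       6
Eli      58.0      48
Fay      79.5      37
Kai      60.5      60
Omar     34.0      27
Quinn    26.5      53
add column points_x10 = t['points'] * 10:
        games  points  points_x10
player                           
Amy      45.0      34         340
Ben      48.0       6          60
Eli      58.0      48         480
Fay      79.5      37         370
Kai      60.5      60         600
Omar     34.0      27         270
Quinn    26.5      53         530
take first 3 rows:
        games  points  points_x10
player                           
Amy      45.0      34         340
Ben      48.0       6          60
Eli      58.0      48         480
Reading off the sum of column 'points_x10', we get 880.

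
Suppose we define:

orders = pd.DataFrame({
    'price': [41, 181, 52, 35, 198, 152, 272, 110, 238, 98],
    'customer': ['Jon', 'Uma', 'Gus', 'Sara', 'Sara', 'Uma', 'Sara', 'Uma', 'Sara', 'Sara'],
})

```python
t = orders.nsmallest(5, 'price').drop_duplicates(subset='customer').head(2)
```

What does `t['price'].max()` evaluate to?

take 5 rows with smallest price:
   price customer
3     35     Sara
0     41      Jon
2     52      Gus
9     98     Sara
7    110      Uma
drop duplicate customer (keep=first):
   price customer
3     35     Sara
0     41      Jon
2     52      Gus
7    110      Uma
take first 2 rows:
   price customer
3     35     Sara
0     41      Jon

41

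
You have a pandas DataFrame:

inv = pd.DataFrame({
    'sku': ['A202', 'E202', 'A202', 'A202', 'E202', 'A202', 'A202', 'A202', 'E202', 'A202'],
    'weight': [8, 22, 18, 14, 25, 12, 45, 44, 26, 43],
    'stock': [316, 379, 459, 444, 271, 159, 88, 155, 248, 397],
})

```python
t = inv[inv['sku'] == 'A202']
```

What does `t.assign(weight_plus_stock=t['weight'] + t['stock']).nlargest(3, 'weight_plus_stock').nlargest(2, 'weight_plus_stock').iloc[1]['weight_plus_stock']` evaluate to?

filter rows where sku == 'A202':
    sku  weight  stock
0  A202       8    316
2  A202      18    459
3  A202      14    444
5  A202      12    159
6  A202      45     88
7  A202      44    155
9  A202      43    397
add column weight_plus_stock = t['weight'] + t['stock']:
    sku  weight  stock  weight_plus_stock
0  A202       8    316                324
2  A202      18    459                477
3  A202      14    444                458
5  A202      12    159                171
6  A202      45     88                133
7  A202      44    155                199
9  A202      43    397                440
take 3 rows with largest weight_plus_stock:
    sku  weight  stock  weight_plus_stock
2  A202      18    459                477
3  A202      14    444                458
9  A202      43    397                440
take 2 rows with largest weight_plus_stock:
    sku  weight  stock  weight_plus_stock
2  A202      18    459                477
3  A202      14    444                458
Reading off the value at position 1, column 'weight_plus_stock', we get 458.

458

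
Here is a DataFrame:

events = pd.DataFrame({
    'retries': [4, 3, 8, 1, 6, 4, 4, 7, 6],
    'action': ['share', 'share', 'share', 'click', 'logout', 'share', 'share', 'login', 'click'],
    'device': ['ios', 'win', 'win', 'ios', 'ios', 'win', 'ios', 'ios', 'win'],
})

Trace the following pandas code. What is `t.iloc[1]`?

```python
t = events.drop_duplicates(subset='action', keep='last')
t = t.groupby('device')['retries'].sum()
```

6

drop duplicate action (keep=last):
   retries  action device
4        6  logout    ios
6        4   share    ios
7        7   login    ios
8        6   click    win
group by device, sum of retries:
device
ios    17
win     6
Name: retries, dtype: int64
Reading off the value at position 1, we get 6.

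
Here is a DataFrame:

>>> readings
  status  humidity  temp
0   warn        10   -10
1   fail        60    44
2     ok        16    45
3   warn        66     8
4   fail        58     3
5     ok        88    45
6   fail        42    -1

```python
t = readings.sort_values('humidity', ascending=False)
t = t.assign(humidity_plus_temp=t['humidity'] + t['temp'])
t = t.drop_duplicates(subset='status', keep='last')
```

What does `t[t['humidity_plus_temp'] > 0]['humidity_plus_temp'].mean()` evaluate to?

51.0

sort by humidity descending:
  status  humidity  temp
5     ok        88    45
3   warn        66     8
1   fail        60    44
4   fail        58     3
6   fail        42    -1
2     ok        16    45
0   warn        10   -10
add column humidity_plus_temp = t['humidity'] + t['temp']:
  status  humidity  temp  humidity_plus_temp
5     ok        88    45                 133
3   warn        66     8                  74
1   fail        60    44                 104
4   fail        58     3                  61
6   fail        42    -1                  41
2     ok        16    45                  61
0   warn        10   -10                   0
drop duplicate status (keep=last):
  status  humidity  temp  humidity_plus_temp
6   fail        42    -1                  41
2     ok        16    45                  61
0   warn        10   -10                   0
filter rows where humidity_plus_temp > 0:
  status  humidity  temp  humidity_plus_temp
6   fail        42    -1                  41
2     ok        16    45                  61
Finally, mean of column 'humidity_plus_temp' = 51.0.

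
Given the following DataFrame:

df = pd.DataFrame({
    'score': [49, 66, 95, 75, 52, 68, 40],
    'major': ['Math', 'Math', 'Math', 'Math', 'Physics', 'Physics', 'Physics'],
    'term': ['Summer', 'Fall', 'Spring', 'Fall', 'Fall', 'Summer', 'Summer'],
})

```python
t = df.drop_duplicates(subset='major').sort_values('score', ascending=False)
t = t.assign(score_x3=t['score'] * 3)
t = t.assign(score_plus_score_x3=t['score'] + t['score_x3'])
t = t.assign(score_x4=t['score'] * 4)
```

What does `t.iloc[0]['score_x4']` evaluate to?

208

drop duplicate major (keep=first):
   score    major    term
0     49     Math  Summer
4     52  Physics    Fall
sort by score descending:
   score    major    term
4     52  Physics    Fall
0     49     Math  Summer
add column score_x3 = t['score'] * 3:
   score    major    term  score_x3
4     52  Physics    Fall       156
0     49     Math  Summer       147
add column score_plus_score_x3 = t['score'] + t['score_x3']:
   score    major    term  score_x3  score_plus_score_x3
4     52  Physics    Fall       156                  208
0     49     Math  Summer       147                  196
add column score_x4 = t['score'] * 4:
   score    major    term  score_x3  score_plus_score_x3  score_x4
4     52  Physics    Fall       156                  208       208
0     49     Math  Summer       147                  196       196
Hence 208.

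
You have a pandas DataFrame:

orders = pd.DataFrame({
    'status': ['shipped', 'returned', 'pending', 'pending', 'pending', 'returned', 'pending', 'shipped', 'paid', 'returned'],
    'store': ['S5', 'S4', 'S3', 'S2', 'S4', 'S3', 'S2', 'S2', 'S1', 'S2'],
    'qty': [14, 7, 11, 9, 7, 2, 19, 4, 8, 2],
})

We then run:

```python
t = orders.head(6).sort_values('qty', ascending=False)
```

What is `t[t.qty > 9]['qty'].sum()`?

25

take first 6 rows:
     status store  qty
0   shipped    S5   14
1  returned    S4    7
2   pending    S3   11
3   pending    S2    9
4   pending    S4    7
5  returned    S3    2
sort by qty descending:
     status store  qty
0   shipped    S5   14
2   pending    S3   11
3   pending    S2    9
1  returned    S4    7
4   pending    S4    7
5  returned    S3    2
filter rows where qty > 9:
    status store  qty
0  shipped    S5   14
2  pending    S3   11
The sum of column 'qty' is 25.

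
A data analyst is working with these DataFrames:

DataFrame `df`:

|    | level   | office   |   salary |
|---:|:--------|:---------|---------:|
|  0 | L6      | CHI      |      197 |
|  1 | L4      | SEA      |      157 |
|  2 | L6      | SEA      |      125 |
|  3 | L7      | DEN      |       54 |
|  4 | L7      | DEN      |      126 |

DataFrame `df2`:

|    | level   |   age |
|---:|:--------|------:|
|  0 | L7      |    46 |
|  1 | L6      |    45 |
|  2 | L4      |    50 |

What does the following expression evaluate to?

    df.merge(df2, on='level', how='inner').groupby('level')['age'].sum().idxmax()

L7

merge on 'level' (how='inner') → 5 rows:
  level office  salary  age
0    L6    CHI     197   45
1    L4    SEA     157   50
2    L6    SEA     125   45
3    L7    DEN      54   46
4    L7    DEN     126   46
group by level, sum of age:
level
L4    50
L6    90
L7    92
Name: age, dtype: int64
Hence L7.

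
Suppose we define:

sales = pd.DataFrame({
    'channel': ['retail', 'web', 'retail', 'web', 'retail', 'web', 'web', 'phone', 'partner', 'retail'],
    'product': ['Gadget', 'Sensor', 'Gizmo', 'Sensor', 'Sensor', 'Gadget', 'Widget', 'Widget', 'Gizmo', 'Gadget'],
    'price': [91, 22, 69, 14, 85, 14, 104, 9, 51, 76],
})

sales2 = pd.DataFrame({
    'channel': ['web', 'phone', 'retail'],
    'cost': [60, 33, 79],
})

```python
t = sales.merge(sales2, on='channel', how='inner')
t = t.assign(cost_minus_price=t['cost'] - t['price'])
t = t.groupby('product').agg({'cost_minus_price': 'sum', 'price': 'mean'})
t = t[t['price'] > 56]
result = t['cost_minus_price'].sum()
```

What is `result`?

merge on 'channel' (how='inner') → 9 rows:
  channel product  price  cost
0  retail  Gadget     91    79
1     web  Sensor     22    60
2  retail   Gizmo     69    79
3     web  Sensor     14    60
4  retail  Sensor     85    79
5     web  Gadget     14    60
6     web  Widget    104    60
7   phone  Widget      9    33
8  retail  Gadget     76    79
add column cost_minus_price = t['cost'] - t['price']:
  channel product  price  cost  cost_minus_price
0  retail  Gadget     91    79               -12
1     web  Sensor     22    60                38
2  retail   Gizmo     69    79                10
3     web  Sensor     14    60                46
4  retail  Sensor     85    79                -6
5     web  Gadget     14    60                46
6     web  Widget    104    60               -44
7   phone  Widget      9    33                24
8  retail  Gadget     76    79                 3
group by product: sum(cost_minus_price), mean(price):
         cost_minus_price      price
product                             
Gadget                 37  60.333333
Gizmo                  10  69.000000
Sensor                 78  40.333333
Widget                -20  56.500000
filter rows where price > 56:
         cost_minus_price      price
product                             
Gadget                 37  60.333333
Gizmo                  10  69.000000
Widget                -20  56.500000
Hence 27.

27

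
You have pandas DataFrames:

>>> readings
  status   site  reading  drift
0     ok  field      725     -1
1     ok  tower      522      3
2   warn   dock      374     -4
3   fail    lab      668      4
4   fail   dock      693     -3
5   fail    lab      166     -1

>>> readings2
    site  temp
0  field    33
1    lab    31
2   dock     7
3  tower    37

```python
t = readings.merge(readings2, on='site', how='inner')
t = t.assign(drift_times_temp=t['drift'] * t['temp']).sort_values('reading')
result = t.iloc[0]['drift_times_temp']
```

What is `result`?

-31

merge on 'site' (how='inner') → 6 rows:
  status   site  reading  drift  temp
0     ok  field      725     -1    33
1     ok  tower      522      3    37
2   warn   dock      374     -4     7
3   fail    lab      668      4    31
4   fail   dock      693     -3     7
5   fail    lab      166     -1    31
add column drift_times_temp = t['drift'] * t['temp']:
  status   site  reading  drift  temp  drift_times_temp
0     ok  field      725     -1    33               -33
1     ok  tower      522      3    37               111
2   warn   dock      374     -4     7               -28
3   fail    lab      668      4    31               124
4   fail   dock      693     -3     7               -21
5   fail    lab      166     -1    31               -31
sort by reading:
  status   site  reading  drift  temp  drift_times_temp
5   fail    lab      166     -1    31               -31
2   warn   dock      374     -4     7               -28
1     ok  tower      522      3    37               111
3   fail    lab      668      4    31               124
4   fail   dock      693     -3     7               -21
0     ok  field      725     -1    33               -33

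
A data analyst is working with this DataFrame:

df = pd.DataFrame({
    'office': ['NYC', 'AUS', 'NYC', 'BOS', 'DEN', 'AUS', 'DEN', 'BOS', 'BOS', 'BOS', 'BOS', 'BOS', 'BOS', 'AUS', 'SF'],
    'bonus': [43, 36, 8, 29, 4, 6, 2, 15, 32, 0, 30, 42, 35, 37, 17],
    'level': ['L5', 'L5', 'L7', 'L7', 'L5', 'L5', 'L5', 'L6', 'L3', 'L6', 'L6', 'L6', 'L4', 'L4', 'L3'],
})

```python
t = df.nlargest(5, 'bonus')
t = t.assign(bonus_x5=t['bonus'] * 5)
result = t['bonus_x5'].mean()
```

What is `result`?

193.0

take 5 rows with largest bonus:
   office  bonus level
0     NYC     43    L5
11    BOS     42    L6
13    AUS     37    L4
1     AUS     36    L5
12    BOS     35    L4
add column bonus_x5 = t['bonus'] * 5:
   office  bonus level  bonus_x5
0     NYC     43    L5       215
11    BOS     42    L6       210
13    AUS     37    L4       185
1     AUS     36    L5       180
12    BOS     35    L4       175
Reading off the mean of column 'bonus_x5', we get 193.0.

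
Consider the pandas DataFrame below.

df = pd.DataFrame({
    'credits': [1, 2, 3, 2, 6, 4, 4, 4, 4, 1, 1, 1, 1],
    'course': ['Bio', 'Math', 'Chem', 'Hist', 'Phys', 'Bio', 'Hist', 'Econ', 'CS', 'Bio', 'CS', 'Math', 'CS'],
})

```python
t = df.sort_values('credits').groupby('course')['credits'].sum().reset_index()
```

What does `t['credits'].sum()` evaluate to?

sort by credits:
    credits course
0         1    Bio
9         1    Bio
10        1     CS
11        1   Math
12        1     CS
1         2   Math
3         2   Hist
2         3   Chem
5         4    Bio
6         4   Hist
7         4   Econ
8         4     CS
4         6   Phys
group by course, sum of credits:
course
Bio     6
CS      6
Chem    3
Econ    4
Hist    6
Math    3
Phys    6
Name: credits, dtype: int64
reset_index():
  course  credits
0    Bio        6
1     CS        6
2   Chem        3
3   Econ        4
4   Hist        6
5   Math        3
6   Phys        6

34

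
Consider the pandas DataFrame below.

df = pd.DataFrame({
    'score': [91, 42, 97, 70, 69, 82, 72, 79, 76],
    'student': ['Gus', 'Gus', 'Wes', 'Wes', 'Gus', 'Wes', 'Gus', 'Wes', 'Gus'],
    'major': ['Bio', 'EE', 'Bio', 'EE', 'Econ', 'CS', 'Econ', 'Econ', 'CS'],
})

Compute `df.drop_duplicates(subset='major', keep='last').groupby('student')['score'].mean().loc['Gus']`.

76.0

drop duplicate major (keep=last):
   score student major
2     97     Wes   Bio
3     70     Wes    EE
7     79     Wes  Econ
8     76     Gus    CS
group by student, mean of score:
student
Gus    76.0
Wes    82.0
Name: score, dtype: float64
Hence 76.0.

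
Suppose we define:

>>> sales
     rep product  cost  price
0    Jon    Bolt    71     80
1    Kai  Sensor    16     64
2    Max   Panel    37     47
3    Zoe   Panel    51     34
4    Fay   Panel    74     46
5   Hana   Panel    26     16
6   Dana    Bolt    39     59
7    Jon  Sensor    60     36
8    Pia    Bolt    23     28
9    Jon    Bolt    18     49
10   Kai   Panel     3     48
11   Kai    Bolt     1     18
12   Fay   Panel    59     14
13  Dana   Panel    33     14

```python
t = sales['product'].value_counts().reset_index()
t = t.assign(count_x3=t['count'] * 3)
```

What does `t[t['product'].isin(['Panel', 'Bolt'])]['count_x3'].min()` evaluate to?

15

value_counts of product:
product
Panel     7
Bolt      5
Sensor    2
Name: count, dtype: int64
reset_index():
  product  count
0   Panel      7
1    Bolt      5
2  Sensor      2
add column count_x3 = t['count'] * 3:
  product  count  count_x3
0   Panel      7        21
1    Bolt      5        15
2  Sensor      2         6
filter rows where product in ['Panel', 'Bolt']:
  product  count  count_x3
0   Panel      7        21
1    Bolt      5        15
min of column 'count_x3' → 15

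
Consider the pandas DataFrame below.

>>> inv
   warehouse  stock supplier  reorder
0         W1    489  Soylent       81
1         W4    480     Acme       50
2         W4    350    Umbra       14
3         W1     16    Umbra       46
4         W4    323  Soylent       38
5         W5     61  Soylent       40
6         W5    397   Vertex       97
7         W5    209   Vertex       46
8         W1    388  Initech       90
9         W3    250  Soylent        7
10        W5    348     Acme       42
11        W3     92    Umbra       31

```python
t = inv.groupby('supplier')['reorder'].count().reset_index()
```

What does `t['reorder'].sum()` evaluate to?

12

group by supplier, count of reorder:
supplier
Acme       2
Initech    1
Soylent    4
Umbra      3
Vertex     2
Name: reorder, dtype: int64
reset_index():
  supplier  reorder
0     Acme        2
1  Initech        1
2  Soylent        4
3    Umbra        3
4   Vertex        2
So sum() = 12.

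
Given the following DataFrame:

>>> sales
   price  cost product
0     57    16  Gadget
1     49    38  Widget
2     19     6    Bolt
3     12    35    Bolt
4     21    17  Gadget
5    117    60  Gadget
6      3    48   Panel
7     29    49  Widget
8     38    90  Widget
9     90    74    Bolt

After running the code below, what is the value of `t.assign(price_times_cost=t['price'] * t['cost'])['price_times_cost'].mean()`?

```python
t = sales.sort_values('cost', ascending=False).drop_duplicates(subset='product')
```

4311.0

sort by cost descending:
   price  cost product
8     38    90  Widget
9     90    74    Bolt
5    117    60  Gadget
7     29    49  Widget
6      3    48   Panel
1     49    38  Widget
3     12    35    Bolt
4     21    17  Gadget
0     57    16  Gadget
2     19     6    Bolt
drop duplicate product (keep=first):
   price  cost product
8     38    90  Widget
9     90    74    Bolt
5    117    60  Gadget
6      3    48   Panel
add column price_times_cost = t['price'] * t['cost']:
   price  cost product  price_times_cost
8     38    90  Widget              3420
9     90    74    Bolt              6660
5    117    60  Gadget              7020
6      3    48   Panel               144
Reading off the mean of column 'price_times_cost', we get 4311.0.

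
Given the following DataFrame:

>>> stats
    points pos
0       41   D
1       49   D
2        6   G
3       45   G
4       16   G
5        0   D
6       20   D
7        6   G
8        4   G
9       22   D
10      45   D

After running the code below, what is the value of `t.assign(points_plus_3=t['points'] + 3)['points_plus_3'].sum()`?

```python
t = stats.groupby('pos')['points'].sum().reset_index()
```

group by pos, sum of points:
pos
D    177
G     77
Name: points, dtype: int64
reset_index():
  pos  points
0   D     177
1   G      77
add column points_plus_3 = t['points'] + 3:
  pos  points  points_plus_3
0   D     177            180
1   G      77             80
Finally, sum of column 'points_plus_3' = 260.

260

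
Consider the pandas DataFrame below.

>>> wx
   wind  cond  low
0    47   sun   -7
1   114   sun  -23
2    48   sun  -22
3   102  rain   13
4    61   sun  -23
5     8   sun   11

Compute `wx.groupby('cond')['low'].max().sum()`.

group by cond, max of low:
cond
rain    13
sun     11
Name: low, dtype: int64
Reading off the sum of the resulting series, we get 24.

24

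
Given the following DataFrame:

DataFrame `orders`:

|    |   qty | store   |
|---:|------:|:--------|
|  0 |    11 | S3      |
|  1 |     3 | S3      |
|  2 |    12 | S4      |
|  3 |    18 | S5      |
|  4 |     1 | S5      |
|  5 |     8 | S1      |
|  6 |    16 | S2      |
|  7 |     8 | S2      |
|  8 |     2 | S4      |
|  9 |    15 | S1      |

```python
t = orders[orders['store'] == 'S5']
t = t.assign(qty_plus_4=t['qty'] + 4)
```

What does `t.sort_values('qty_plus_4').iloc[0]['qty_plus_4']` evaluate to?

filter rows where store == 'S5':
   qty store
3   18    S5
4    1    S5
add column qty_plus_4 = t['qty'] + 4:
   qty store  qty_plus_4
3   18    S5          22
4    1    S5           5
sort by qty_plus_4:
   qty store  qty_plus_4
4    1    S5           5
3   18    S5          22
Taking the value at position 0, column 'qty_plus_4' gives 5.

5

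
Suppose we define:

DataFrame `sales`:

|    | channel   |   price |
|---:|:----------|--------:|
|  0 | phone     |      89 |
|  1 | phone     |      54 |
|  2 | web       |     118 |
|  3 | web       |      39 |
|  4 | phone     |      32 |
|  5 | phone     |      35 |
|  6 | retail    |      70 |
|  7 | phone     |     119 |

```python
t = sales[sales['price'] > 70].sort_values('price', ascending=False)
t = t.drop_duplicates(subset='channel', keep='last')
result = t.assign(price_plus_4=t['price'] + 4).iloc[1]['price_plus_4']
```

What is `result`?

93

filter rows where price > 70:
  channel  price
0   phone     89
2     web    118
7   phone    119
sort by price descending:
  channel  price
7   phone    119
2     web    118
0   phone     89
drop duplicate channel (keep=last):
  channel  price
2     web    118
0   phone     89
add column price_plus_4 = t['price'] + 4:
  channel  price  price_plus_4
2     web    118           122
0   phone     89            93
Then the value at position 1, column 'price_plus_4': 93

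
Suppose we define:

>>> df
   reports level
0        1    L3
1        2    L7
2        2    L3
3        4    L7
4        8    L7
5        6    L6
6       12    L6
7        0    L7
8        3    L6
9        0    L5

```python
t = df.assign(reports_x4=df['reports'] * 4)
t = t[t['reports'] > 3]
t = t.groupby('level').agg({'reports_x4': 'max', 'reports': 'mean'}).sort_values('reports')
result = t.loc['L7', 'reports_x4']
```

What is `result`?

32

add column reports_x4 = df['reports'] * 4:
   reports level  reports_x4
0        1    L3           4
1        2    L7           8
2        2    L3           8
3        4    L7          16
4        8    L7          32
5        6    L6          24
6       12    L6          48
7        0    L7           0
8        3    L6          12
9        0    L5           0
filter rows where reports > 3:
   reports level  reports_x4
3        4    L7          16
4        8    L7          32
5        6    L6          24
6       12    L6          48
group by level: max(reports_x4), mean(reports):
       reports_x4  reports
level                     
L6             48      9.0
L7             32      6.0
sort by reports:
       reports_x4  reports
level                     
L7             32      6.0
L6             48      9.0
Hence 32.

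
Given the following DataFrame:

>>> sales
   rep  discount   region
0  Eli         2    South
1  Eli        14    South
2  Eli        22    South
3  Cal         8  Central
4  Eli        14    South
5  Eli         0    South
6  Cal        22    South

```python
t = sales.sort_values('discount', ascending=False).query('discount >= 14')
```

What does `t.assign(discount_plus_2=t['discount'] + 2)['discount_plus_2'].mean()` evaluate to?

20.0

sort by discount descending:
   rep  discount   region
2  Eli        22    South
6  Cal        22    South
1  Eli        14    South
4  Eli        14    South
3  Cal         8  Central
0  Eli         2    South
5  Eli         0    South
filter rows where discount >= 14:
   rep  discount region
2  Eli        22  South
6  Cal        22  South
1  Eli        14  South
4  Eli        14  South
add column discount_plus_2 = t['discount'] + 2:
   rep  discount region  discount_plus_2
2  Eli        22  South               24
6  Cal        22  South               24
1  Eli        14  South               16
4  Eli        14  South               16
mean of column 'discount_plus_2' → 20.0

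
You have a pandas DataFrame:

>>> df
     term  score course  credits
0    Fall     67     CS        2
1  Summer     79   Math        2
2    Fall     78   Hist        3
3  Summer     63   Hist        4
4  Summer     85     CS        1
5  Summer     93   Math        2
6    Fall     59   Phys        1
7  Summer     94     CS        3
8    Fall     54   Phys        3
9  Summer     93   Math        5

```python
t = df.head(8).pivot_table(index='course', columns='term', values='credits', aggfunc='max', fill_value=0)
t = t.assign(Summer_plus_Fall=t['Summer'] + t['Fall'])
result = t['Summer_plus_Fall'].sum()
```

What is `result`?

15

take first 8 rows:
     term  score course  credits
0    Fall     67     CS        2
1  Summer     79   Math        2
2    Fall     78   Hist        3
3  Summer     63   Hist        4
4  Summer     85     CS        1
5  Summer     93   Math        2
6    Fall     59   Phys        1
7  Summer     94     CS        3
pivot: rows=course, cols=term, max(credits):
term    Fall  Summer
course              
CS         2       3
Hist       3       4
Math       0       2
Phys       1       0
add column Summer_plus_Fall = t['Summer'] + t['Fall']:
term    Fall  Summer  Summer_plus_Fall
course                                
CS         2       3                 5
Hist       3       4                 7
Math       0       2                 2
Phys       1       0                 1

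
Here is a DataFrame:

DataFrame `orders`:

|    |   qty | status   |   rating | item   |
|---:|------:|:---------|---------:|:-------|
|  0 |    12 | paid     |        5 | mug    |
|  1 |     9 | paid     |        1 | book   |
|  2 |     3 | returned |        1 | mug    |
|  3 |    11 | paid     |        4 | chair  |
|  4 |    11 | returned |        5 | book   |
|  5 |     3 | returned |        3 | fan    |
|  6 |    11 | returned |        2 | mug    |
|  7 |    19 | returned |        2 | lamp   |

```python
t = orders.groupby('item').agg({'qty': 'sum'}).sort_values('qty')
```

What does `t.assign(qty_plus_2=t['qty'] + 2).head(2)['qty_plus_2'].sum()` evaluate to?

18

group by item, sum of qty:
       qty
item      
book    20
chair   11
fan      3
lamp    19
mug     26
sort by qty:
       qty
item      
fan      3
chair   11
lamp    19
book    20
mug     26
add column qty_plus_2 = t['qty'] + 2:
       qty  qty_plus_2
item                  
fan      3           5
chair   11          13
lamp    19          21
book    20          22
mug     26          28
take first 2 rows:
       qty  qty_plus_2
item                  
fan      3           5
chair   11          13
sum of column 'qty_plus_2' → 18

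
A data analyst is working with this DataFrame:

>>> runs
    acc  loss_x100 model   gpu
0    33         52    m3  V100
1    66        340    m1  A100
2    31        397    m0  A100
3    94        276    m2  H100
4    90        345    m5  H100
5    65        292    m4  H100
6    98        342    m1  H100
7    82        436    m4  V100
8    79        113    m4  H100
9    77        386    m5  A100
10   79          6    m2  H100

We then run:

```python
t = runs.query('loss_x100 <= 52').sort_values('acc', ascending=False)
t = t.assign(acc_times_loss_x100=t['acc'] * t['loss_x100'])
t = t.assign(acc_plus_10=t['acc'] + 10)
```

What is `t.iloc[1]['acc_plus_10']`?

43

filter rows where loss_x100 <= 52:
    acc  loss_x100 model   gpu
0    33         52    m3  V100
10   79          6    m2  H100
sort by acc descending:
    acc  loss_x100 model   gpu
10   79          6    m2  H100
0    33         52    m3  V100
add column acc_times_loss_x100 = t['acc'] * t['loss_x100']:
    acc  loss_x100 model   gpu  acc_times_loss_x100
10   79          6    m2  H100                  474
0    33         52    m3  V100                 1716
add column acc_plus_10 = t['acc'] + 10:
    acc  loss_x100 model   gpu  acc_times_loss_x100  acc_plus_10
10   79          6    m2  H100                  474           89
0    33         52    m3  V100                 1716           43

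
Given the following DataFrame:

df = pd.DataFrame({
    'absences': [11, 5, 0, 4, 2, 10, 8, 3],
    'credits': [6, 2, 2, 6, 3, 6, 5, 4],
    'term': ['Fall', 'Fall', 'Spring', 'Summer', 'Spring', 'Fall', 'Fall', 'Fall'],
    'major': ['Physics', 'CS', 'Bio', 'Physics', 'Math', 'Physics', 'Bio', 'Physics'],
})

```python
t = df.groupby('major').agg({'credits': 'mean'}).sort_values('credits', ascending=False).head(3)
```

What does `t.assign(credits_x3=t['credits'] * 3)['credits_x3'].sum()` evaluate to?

group by major, mean of credits:
         credits
major           
Bio          3.5
CS           2.0
Math         3.0
Physics      5.5
sort by credits descending:
         credits
major           
Physics      5.5
Bio          3.5
Math         3.0
CS           2.0
take first 3 rows:
         credits
major           
Physics      5.5
Bio          3.5
Math         3.0
add column credits_x3 = t['credits'] * 3:
         credits  credits_x3
major                       
Physics      5.5        16.5
Bio          3.5        10.5
Math         3.0         9.0
Taking the sum of column 'credits_x3' gives 36.0.

36.0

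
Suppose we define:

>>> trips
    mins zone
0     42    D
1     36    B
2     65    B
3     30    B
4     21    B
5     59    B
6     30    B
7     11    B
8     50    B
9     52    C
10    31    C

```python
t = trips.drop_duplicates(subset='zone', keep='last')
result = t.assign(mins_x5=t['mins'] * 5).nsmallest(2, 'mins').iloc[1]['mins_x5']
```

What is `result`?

210

drop duplicate zone (keep=last):
    mins zone
0     42    D
8     50    B
10    31    C
add column mins_x5 = t['mins'] * 5:
    mins zone  mins_x5
0     42    D      210
8     50    B      250
10    31    C      155
take 2 rows with smallest mins:
    mins zone  mins_x5
10    31    C      155
0     42    D      210
So iloc[1]['mins_x5'] = 210.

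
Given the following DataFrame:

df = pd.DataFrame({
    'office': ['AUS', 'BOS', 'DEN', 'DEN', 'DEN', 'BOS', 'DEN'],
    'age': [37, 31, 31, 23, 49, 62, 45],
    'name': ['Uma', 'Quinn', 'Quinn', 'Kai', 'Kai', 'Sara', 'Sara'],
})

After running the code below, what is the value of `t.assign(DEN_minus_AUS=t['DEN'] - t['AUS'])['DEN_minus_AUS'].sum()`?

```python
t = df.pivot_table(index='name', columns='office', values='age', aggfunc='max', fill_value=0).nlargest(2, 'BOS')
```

pivot: rows=name, cols=office, max(age):
office  AUS  BOS  DEN
name                 
Kai       0    0   49
Quinn     0   31   31
Sara      0   62   45
Uma      37    0    0
take 2 rows with largest BOS:
office  AUS  BOS  DEN
name                 
Sara      0   62   45
Quinn     0   31   31
add column DEN_minus_AUS = t['DEN'] - t['AUS']:
office  AUS  BOS  DEN  DEN_minus_AUS
name                                
Sara      0   62   45             45
Quinn     0   31   31             31
sum of column 'DEN_minus_AUS' → 76

76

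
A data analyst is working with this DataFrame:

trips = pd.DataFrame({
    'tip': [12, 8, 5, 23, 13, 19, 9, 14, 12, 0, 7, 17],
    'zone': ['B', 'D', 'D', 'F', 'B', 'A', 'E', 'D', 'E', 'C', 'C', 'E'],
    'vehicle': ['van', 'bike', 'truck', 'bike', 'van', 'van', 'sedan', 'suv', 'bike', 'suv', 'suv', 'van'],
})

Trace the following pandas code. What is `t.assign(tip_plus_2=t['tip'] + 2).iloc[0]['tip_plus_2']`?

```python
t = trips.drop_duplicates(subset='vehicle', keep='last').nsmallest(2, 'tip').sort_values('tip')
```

7

drop duplicate vehicle (keep=last):
    tip zone vehicle
2     5    D   truck
6     9    E   sedan
8    12    E    bike
10    7    C     suv
11   17    E     van
take 2 rows with smallest tip:
    tip zone vehicle
2     5    D   truck
10    7    C     suv
sort by tip:
    tip zone vehicle
2     5    D   truck
10    7    C     suv
add column tip_plus_2 = t['tip'] + 2:
    tip zone vehicle  tip_plus_2
2     5    D   truck           7
10    7    C     suv           9
Then the value at position 0, column 'tip_plus_2': 7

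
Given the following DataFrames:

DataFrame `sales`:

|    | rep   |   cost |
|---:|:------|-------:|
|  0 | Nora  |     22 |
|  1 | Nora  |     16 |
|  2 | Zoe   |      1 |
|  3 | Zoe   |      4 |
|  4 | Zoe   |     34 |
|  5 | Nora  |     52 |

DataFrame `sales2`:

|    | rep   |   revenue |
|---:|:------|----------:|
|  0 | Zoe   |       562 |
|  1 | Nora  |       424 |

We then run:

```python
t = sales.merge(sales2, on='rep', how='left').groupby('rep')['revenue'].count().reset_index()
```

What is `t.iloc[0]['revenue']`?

merge on 'rep' (how='left') → 6 rows:
    rep  cost  revenue
0  Nora    22      424
1  Nora    16      424
2   Zoe     1      562
3   Zoe     4      562
4   Zoe    34      562
5  Nora    52      424
group by rep, count of revenue:
rep
Nora    3
Zoe     3
Name: revenue, dtype: int64
reset_index():
    rep  revenue
0  Nora        3
1   Zoe        3
So iloc[0]['revenue'] = 3.

3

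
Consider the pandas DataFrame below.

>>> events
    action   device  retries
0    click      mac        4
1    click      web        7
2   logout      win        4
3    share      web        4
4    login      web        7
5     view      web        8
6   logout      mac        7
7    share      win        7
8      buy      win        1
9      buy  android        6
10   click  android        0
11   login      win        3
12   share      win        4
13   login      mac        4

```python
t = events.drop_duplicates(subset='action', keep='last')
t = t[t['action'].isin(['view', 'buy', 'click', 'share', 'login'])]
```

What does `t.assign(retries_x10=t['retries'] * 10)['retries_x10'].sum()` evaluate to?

drop duplicate action (keep=last):
    action   device  retries
5     view      web        8
6   logout      mac        7
9      buy  android        6
10   click  android        0
12   share      win        4
13   login      mac        4
filter rows where action in ['view', 'buy', 'click', 'share', 'login']:
   action   device  retries
5    view      web        8
9     buy  android        6
10  click  android        0
12  share      win        4
13  login      mac        4
add column retries_x10 = t['retries'] * 10:
   action   device  retries  retries_x10
5    view      web        8           80
9     buy  android        6           60
10  click  android        0            0
12  share      win        4           40
13  login      mac        4           40
Hence 220.

220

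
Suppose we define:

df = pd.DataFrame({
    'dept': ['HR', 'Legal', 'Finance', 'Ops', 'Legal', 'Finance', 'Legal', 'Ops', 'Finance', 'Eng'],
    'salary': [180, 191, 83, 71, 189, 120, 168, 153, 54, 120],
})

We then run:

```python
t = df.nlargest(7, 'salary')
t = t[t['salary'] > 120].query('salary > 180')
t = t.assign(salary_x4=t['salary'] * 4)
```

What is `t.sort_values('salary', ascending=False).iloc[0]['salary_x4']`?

take 7 rows with largest salary:
      dept  salary
1    Legal     191
4    Legal     189
0       HR     180
6    Legal     168
7      Ops     153
5  Finance     120
9      Eng     120
filter rows where salary > 120:
    dept  salary
1  Legal     191
4  Legal     189
0     HR     180
6  Legal     168
7    Ops     153
filter rows where salary > 180:
    dept  salary
1  Legal     191
4  Legal     189
add column salary_x4 = t['salary'] * 4:
    dept  salary  salary_x4
1  Legal     191        764
4  Legal     189        756
sort by salary descending:
    dept  salary  salary_x4
1  Legal     191        764
4  Legal     189        756
Taking the value at position 0, column 'salary_x4' gives 764.

764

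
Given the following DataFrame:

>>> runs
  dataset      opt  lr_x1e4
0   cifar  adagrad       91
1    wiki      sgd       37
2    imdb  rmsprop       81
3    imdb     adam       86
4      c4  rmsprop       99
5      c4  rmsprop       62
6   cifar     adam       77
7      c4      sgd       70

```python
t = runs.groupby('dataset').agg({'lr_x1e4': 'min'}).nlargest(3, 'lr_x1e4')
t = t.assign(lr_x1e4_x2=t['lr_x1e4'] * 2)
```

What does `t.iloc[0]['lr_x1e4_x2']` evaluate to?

group by dataset, min of lr_x1e4:
         lr_x1e4
dataset         
c4            62
cifar         77
imdb          81
wiki          37
take 3 rows with largest lr_x1e4:
         lr_x1e4
dataset         
imdb          81
cifar         77
c4            62
add column lr_x1e4_x2 = t['lr_x1e4'] * 2:
         lr_x1e4  lr_x1e4_x2
dataset                     
imdb          81         162
cifar         77         154
c4            62         124
Taking the value at position 0, column 'lr_x1e4_x2' gives 162.

162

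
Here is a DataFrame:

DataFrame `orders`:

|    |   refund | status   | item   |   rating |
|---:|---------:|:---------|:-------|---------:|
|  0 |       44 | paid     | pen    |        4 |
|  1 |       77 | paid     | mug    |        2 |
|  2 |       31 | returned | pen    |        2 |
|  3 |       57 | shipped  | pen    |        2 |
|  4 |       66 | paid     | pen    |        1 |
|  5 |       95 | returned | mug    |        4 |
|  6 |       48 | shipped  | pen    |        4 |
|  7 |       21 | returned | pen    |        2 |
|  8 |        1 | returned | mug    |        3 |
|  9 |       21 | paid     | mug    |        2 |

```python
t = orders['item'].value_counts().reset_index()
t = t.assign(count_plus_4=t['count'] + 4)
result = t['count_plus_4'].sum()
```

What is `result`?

value_counts of item:
item
pen    6
mug    4
Name: count, dtype: int64
reset_index():
  item  count
0  pen      6
1  mug      4
add column count_plus_4 = t['count'] + 4:
  item  count  count_plus_4
0  pen      6            10
1  mug      4             8
Then the sum of column 'count_plus_4': 18

18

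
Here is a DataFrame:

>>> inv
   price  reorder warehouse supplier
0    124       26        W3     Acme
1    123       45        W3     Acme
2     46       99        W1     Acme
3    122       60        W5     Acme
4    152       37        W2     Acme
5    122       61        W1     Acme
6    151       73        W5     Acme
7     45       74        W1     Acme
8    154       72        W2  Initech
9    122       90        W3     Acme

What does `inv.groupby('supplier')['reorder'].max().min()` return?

group by supplier, max of reorder:
supplier
Acme       99
Initech    72
Name: reorder, dtype: int64

72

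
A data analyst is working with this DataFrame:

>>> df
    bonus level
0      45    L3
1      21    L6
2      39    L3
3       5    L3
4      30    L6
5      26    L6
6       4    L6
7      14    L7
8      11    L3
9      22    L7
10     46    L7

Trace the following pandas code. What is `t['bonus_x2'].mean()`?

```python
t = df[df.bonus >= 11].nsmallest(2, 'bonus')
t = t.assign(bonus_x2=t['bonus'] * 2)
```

25.0

filter rows where bonus >= 11:
    bonus level
0      45    L3
1      21    L6
2      39    L3
4      30    L6
5      26    L6
7      14    L7
8      11    L3
9      22    L7
10     46    L7
take 2 rows with smallest bonus:
   bonus level
8     11    L3
7     14    L7
add column bonus_x2 = t['bonus'] * 2:
   bonus level  bonus_x2
8     11    L3        22
7     14    L7        28
Taking the mean of column 'bonus_x2' gives 25.0.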